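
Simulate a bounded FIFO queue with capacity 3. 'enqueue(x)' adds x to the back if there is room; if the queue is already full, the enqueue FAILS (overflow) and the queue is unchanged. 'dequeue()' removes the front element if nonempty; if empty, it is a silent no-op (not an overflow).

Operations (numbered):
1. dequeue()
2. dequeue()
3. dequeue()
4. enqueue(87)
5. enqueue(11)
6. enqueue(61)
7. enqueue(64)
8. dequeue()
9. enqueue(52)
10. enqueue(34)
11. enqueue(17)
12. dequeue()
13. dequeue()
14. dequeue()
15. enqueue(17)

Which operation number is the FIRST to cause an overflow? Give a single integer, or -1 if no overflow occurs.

Answer: 7

Derivation:
1. dequeue(): empty, no-op, size=0
2. dequeue(): empty, no-op, size=0
3. dequeue(): empty, no-op, size=0
4. enqueue(87): size=1
5. enqueue(11): size=2
6. enqueue(61): size=3
7. enqueue(64): size=3=cap → OVERFLOW (fail)
8. dequeue(): size=2
9. enqueue(52): size=3
10. enqueue(34): size=3=cap → OVERFLOW (fail)
11. enqueue(17): size=3=cap → OVERFLOW (fail)
12. dequeue(): size=2
13. dequeue(): size=1
14. dequeue(): size=0
15. enqueue(17): size=1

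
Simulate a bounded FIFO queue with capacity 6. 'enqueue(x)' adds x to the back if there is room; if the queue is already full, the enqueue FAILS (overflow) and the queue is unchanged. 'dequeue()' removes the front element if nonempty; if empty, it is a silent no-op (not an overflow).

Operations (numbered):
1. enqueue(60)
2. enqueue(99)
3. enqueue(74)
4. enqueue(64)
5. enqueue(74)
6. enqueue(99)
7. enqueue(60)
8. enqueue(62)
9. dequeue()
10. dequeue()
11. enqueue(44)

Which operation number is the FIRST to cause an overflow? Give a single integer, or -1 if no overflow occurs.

Answer: 7

Derivation:
1. enqueue(60): size=1
2. enqueue(99): size=2
3. enqueue(74): size=3
4. enqueue(64): size=4
5. enqueue(74): size=5
6. enqueue(99): size=6
7. enqueue(60): size=6=cap → OVERFLOW (fail)
8. enqueue(62): size=6=cap → OVERFLOW (fail)
9. dequeue(): size=5
10. dequeue(): size=4
11. enqueue(44): size=5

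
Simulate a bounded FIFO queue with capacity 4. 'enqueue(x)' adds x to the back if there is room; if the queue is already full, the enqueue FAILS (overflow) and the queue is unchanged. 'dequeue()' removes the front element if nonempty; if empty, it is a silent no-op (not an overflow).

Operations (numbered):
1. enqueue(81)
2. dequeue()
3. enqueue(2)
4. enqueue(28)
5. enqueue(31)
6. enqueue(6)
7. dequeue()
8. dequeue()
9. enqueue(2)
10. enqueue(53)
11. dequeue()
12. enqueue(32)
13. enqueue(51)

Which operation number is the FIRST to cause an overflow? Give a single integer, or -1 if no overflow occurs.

Answer: 13

Derivation:
1. enqueue(81): size=1
2. dequeue(): size=0
3. enqueue(2): size=1
4. enqueue(28): size=2
5. enqueue(31): size=3
6. enqueue(6): size=4
7. dequeue(): size=3
8. dequeue(): size=2
9. enqueue(2): size=3
10. enqueue(53): size=4
11. dequeue(): size=3
12. enqueue(32): size=4
13. enqueue(51): size=4=cap → OVERFLOW (fail)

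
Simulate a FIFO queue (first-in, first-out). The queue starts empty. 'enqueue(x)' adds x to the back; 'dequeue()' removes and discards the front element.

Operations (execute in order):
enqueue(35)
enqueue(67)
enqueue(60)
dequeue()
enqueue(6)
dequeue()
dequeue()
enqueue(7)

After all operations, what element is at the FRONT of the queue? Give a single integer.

enqueue(35): queue = [35]
enqueue(67): queue = [35, 67]
enqueue(60): queue = [35, 67, 60]
dequeue(): queue = [67, 60]
enqueue(6): queue = [67, 60, 6]
dequeue(): queue = [60, 6]
dequeue(): queue = [6]
enqueue(7): queue = [6, 7]

Answer: 6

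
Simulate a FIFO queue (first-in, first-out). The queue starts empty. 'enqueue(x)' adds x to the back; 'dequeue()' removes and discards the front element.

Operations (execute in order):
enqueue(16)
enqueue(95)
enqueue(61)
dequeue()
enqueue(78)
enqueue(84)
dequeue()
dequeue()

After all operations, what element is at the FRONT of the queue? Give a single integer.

Answer: 78

Derivation:
enqueue(16): queue = [16]
enqueue(95): queue = [16, 95]
enqueue(61): queue = [16, 95, 61]
dequeue(): queue = [95, 61]
enqueue(78): queue = [95, 61, 78]
enqueue(84): queue = [95, 61, 78, 84]
dequeue(): queue = [61, 78, 84]
dequeue(): queue = [78, 84]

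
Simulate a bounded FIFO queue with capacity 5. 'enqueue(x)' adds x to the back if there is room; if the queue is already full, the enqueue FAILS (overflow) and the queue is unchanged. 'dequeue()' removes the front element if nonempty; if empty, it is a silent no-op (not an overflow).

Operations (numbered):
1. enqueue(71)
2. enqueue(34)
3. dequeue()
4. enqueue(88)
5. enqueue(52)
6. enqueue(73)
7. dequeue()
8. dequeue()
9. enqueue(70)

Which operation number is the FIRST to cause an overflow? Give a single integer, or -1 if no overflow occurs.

Answer: -1

Derivation:
1. enqueue(71): size=1
2. enqueue(34): size=2
3. dequeue(): size=1
4. enqueue(88): size=2
5. enqueue(52): size=3
6. enqueue(73): size=4
7. dequeue(): size=3
8. dequeue(): size=2
9. enqueue(70): size=3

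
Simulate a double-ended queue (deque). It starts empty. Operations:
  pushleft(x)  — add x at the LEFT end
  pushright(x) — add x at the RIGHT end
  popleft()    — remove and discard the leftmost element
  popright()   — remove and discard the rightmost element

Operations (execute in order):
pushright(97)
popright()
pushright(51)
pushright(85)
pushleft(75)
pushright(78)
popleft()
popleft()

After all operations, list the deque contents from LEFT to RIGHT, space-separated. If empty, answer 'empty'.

Answer: 85 78

Derivation:
pushright(97): [97]
popright(): []
pushright(51): [51]
pushright(85): [51, 85]
pushleft(75): [75, 51, 85]
pushright(78): [75, 51, 85, 78]
popleft(): [51, 85, 78]
popleft(): [85, 78]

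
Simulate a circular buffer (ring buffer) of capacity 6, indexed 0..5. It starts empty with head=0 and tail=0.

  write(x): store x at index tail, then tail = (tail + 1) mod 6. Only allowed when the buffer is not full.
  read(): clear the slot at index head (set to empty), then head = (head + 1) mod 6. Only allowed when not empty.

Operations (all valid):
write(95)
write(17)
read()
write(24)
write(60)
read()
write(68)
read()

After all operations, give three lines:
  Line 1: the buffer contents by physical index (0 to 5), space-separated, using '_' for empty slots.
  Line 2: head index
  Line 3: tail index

write(95): buf=[95 _ _ _ _ _], head=0, tail=1, size=1
write(17): buf=[95 17 _ _ _ _], head=0, tail=2, size=2
read(): buf=[_ 17 _ _ _ _], head=1, tail=2, size=1
write(24): buf=[_ 17 24 _ _ _], head=1, tail=3, size=2
write(60): buf=[_ 17 24 60 _ _], head=1, tail=4, size=3
read(): buf=[_ _ 24 60 _ _], head=2, tail=4, size=2
write(68): buf=[_ _ 24 60 68 _], head=2, tail=5, size=3
read(): buf=[_ _ _ 60 68 _], head=3, tail=5, size=2

Answer: _ _ _ 60 68 _
3
5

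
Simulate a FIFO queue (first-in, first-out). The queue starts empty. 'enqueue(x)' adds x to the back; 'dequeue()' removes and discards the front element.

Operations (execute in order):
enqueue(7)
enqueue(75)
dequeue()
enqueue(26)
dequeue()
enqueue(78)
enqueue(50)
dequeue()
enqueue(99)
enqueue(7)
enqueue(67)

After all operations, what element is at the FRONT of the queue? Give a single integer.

enqueue(7): queue = [7]
enqueue(75): queue = [7, 75]
dequeue(): queue = [75]
enqueue(26): queue = [75, 26]
dequeue(): queue = [26]
enqueue(78): queue = [26, 78]
enqueue(50): queue = [26, 78, 50]
dequeue(): queue = [78, 50]
enqueue(99): queue = [78, 50, 99]
enqueue(7): queue = [78, 50, 99, 7]
enqueue(67): queue = [78, 50, 99, 7, 67]

Answer: 78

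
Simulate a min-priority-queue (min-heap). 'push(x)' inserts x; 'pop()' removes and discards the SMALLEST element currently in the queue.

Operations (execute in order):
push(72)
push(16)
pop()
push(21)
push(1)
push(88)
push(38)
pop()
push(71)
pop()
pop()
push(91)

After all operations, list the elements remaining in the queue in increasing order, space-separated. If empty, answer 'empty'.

Answer: 71 72 88 91

Derivation:
push(72): heap contents = [72]
push(16): heap contents = [16, 72]
pop() → 16: heap contents = [72]
push(21): heap contents = [21, 72]
push(1): heap contents = [1, 21, 72]
push(88): heap contents = [1, 21, 72, 88]
push(38): heap contents = [1, 21, 38, 72, 88]
pop() → 1: heap contents = [21, 38, 72, 88]
push(71): heap contents = [21, 38, 71, 72, 88]
pop() → 21: heap contents = [38, 71, 72, 88]
pop() → 38: heap contents = [71, 72, 88]
push(91): heap contents = [71, 72, 88, 91]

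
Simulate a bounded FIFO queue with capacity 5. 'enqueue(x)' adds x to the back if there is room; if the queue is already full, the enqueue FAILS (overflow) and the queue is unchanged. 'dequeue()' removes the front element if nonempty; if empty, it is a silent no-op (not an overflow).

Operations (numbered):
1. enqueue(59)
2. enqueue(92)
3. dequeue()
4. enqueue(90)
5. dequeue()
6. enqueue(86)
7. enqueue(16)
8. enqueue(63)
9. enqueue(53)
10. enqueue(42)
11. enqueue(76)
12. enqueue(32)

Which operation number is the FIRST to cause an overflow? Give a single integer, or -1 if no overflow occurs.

1. enqueue(59): size=1
2. enqueue(92): size=2
3. dequeue(): size=1
4. enqueue(90): size=2
5. dequeue(): size=1
6. enqueue(86): size=2
7. enqueue(16): size=3
8. enqueue(63): size=4
9. enqueue(53): size=5
10. enqueue(42): size=5=cap → OVERFLOW (fail)
11. enqueue(76): size=5=cap → OVERFLOW (fail)
12. enqueue(32): size=5=cap → OVERFLOW (fail)

Answer: 10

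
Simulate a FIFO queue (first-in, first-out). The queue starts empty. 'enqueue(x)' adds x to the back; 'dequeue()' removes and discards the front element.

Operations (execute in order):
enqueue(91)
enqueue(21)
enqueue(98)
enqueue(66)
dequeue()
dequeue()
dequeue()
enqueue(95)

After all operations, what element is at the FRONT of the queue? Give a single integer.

enqueue(91): queue = [91]
enqueue(21): queue = [91, 21]
enqueue(98): queue = [91, 21, 98]
enqueue(66): queue = [91, 21, 98, 66]
dequeue(): queue = [21, 98, 66]
dequeue(): queue = [98, 66]
dequeue(): queue = [66]
enqueue(95): queue = [66, 95]

Answer: 66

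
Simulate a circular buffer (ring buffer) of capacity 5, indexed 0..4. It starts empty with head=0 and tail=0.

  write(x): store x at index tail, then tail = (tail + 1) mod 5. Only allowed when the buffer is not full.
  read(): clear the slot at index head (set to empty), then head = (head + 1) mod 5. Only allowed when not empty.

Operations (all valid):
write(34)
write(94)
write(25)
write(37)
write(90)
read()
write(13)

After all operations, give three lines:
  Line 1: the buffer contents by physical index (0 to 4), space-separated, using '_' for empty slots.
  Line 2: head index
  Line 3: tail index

Answer: 13 94 25 37 90
1
1

Derivation:
write(34): buf=[34 _ _ _ _], head=0, tail=1, size=1
write(94): buf=[34 94 _ _ _], head=0, tail=2, size=2
write(25): buf=[34 94 25 _ _], head=0, tail=3, size=3
write(37): buf=[34 94 25 37 _], head=0, tail=4, size=4
write(90): buf=[34 94 25 37 90], head=0, tail=0, size=5
read(): buf=[_ 94 25 37 90], head=1, tail=0, size=4
write(13): buf=[13 94 25 37 90], head=1, tail=1, size=5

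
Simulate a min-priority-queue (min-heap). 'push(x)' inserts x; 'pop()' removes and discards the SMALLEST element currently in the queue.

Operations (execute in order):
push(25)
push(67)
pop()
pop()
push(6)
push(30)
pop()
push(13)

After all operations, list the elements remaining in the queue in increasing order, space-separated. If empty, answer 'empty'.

push(25): heap contents = [25]
push(67): heap contents = [25, 67]
pop() → 25: heap contents = [67]
pop() → 67: heap contents = []
push(6): heap contents = [6]
push(30): heap contents = [6, 30]
pop() → 6: heap contents = [30]
push(13): heap contents = [13, 30]

Answer: 13 30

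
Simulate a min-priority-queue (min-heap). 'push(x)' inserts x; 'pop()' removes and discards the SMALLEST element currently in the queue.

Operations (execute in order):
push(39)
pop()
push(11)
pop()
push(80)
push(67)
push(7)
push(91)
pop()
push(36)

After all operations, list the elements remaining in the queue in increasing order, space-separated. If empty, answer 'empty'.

Answer: 36 67 80 91

Derivation:
push(39): heap contents = [39]
pop() → 39: heap contents = []
push(11): heap contents = [11]
pop() → 11: heap contents = []
push(80): heap contents = [80]
push(67): heap contents = [67, 80]
push(7): heap contents = [7, 67, 80]
push(91): heap contents = [7, 67, 80, 91]
pop() → 7: heap contents = [67, 80, 91]
push(36): heap contents = [36, 67, 80, 91]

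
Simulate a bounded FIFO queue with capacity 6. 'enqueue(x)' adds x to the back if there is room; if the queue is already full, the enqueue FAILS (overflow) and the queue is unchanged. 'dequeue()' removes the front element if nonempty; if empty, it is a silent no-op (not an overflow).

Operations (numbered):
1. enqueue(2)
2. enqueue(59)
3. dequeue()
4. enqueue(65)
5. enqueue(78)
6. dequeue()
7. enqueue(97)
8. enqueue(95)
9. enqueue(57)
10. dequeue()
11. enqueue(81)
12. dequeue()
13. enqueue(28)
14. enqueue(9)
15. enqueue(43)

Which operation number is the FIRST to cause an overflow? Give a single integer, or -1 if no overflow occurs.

1. enqueue(2): size=1
2. enqueue(59): size=2
3. dequeue(): size=1
4. enqueue(65): size=2
5. enqueue(78): size=3
6. dequeue(): size=2
7. enqueue(97): size=3
8. enqueue(95): size=4
9. enqueue(57): size=5
10. dequeue(): size=4
11. enqueue(81): size=5
12. dequeue(): size=4
13. enqueue(28): size=5
14. enqueue(9): size=6
15. enqueue(43): size=6=cap → OVERFLOW (fail)

Answer: 15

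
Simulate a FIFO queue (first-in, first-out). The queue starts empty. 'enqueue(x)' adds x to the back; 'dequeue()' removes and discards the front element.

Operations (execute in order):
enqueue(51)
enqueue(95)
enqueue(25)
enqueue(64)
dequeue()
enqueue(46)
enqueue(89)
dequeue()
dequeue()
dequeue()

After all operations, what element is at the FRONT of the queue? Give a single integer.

enqueue(51): queue = [51]
enqueue(95): queue = [51, 95]
enqueue(25): queue = [51, 95, 25]
enqueue(64): queue = [51, 95, 25, 64]
dequeue(): queue = [95, 25, 64]
enqueue(46): queue = [95, 25, 64, 46]
enqueue(89): queue = [95, 25, 64, 46, 89]
dequeue(): queue = [25, 64, 46, 89]
dequeue(): queue = [64, 46, 89]
dequeue(): queue = [46, 89]

Answer: 46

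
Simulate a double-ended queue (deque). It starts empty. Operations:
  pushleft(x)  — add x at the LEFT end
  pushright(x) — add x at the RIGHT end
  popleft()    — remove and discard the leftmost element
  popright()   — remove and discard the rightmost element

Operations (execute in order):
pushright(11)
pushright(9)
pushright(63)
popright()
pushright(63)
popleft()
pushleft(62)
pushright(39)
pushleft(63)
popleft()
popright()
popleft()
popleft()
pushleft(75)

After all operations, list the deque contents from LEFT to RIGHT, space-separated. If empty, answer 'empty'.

pushright(11): [11]
pushright(9): [11, 9]
pushright(63): [11, 9, 63]
popright(): [11, 9]
pushright(63): [11, 9, 63]
popleft(): [9, 63]
pushleft(62): [62, 9, 63]
pushright(39): [62, 9, 63, 39]
pushleft(63): [63, 62, 9, 63, 39]
popleft(): [62, 9, 63, 39]
popright(): [62, 9, 63]
popleft(): [9, 63]
popleft(): [63]
pushleft(75): [75, 63]

Answer: 75 63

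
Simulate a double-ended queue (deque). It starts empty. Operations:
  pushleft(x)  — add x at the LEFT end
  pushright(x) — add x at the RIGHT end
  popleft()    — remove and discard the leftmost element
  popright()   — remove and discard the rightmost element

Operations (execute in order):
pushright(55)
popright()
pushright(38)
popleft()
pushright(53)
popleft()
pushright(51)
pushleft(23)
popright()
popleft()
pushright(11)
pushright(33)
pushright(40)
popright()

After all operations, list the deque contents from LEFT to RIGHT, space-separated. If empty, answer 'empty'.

Answer: 11 33

Derivation:
pushright(55): [55]
popright(): []
pushright(38): [38]
popleft(): []
pushright(53): [53]
popleft(): []
pushright(51): [51]
pushleft(23): [23, 51]
popright(): [23]
popleft(): []
pushright(11): [11]
pushright(33): [11, 33]
pushright(40): [11, 33, 40]
popright(): [11, 33]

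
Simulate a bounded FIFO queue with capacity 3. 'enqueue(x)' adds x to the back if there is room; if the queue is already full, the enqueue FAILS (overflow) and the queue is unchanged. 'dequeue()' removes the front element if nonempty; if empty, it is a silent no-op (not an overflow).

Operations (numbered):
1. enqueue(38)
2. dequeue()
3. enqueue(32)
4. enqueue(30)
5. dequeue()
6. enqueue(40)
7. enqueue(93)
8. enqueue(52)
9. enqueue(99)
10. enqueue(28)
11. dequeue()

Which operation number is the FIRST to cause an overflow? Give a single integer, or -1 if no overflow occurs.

Answer: 8

Derivation:
1. enqueue(38): size=1
2. dequeue(): size=0
3. enqueue(32): size=1
4. enqueue(30): size=2
5. dequeue(): size=1
6. enqueue(40): size=2
7. enqueue(93): size=3
8. enqueue(52): size=3=cap → OVERFLOW (fail)
9. enqueue(99): size=3=cap → OVERFLOW (fail)
10. enqueue(28): size=3=cap → OVERFLOW (fail)
11. dequeue(): size=2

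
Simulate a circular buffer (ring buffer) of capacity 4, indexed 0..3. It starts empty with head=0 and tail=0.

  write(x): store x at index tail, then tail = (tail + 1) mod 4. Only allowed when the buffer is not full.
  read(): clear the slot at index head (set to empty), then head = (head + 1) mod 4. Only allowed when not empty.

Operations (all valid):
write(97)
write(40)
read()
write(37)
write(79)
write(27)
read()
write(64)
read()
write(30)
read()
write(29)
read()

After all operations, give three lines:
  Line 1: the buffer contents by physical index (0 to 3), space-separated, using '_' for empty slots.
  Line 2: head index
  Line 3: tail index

write(97): buf=[97 _ _ _], head=0, tail=1, size=1
write(40): buf=[97 40 _ _], head=0, tail=2, size=2
read(): buf=[_ 40 _ _], head=1, tail=2, size=1
write(37): buf=[_ 40 37 _], head=1, tail=3, size=2
write(79): buf=[_ 40 37 79], head=1, tail=0, size=3
write(27): buf=[27 40 37 79], head=1, tail=1, size=4
read(): buf=[27 _ 37 79], head=2, tail=1, size=3
write(64): buf=[27 64 37 79], head=2, tail=2, size=4
read(): buf=[27 64 _ 79], head=3, tail=2, size=3
write(30): buf=[27 64 30 79], head=3, tail=3, size=4
read(): buf=[27 64 30 _], head=0, tail=3, size=3
write(29): buf=[27 64 30 29], head=0, tail=0, size=4
read(): buf=[_ 64 30 29], head=1, tail=0, size=3

Answer: _ 64 30 29
1
0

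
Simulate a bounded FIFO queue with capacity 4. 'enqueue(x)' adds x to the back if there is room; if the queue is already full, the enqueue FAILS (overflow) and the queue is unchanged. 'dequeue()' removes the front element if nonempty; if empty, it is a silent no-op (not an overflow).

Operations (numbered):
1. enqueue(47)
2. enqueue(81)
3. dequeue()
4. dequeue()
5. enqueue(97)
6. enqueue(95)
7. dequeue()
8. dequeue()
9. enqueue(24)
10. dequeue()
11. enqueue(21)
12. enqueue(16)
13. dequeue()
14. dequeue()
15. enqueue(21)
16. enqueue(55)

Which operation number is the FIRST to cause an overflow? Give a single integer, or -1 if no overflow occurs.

Answer: -1

Derivation:
1. enqueue(47): size=1
2. enqueue(81): size=2
3. dequeue(): size=1
4. dequeue(): size=0
5. enqueue(97): size=1
6. enqueue(95): size=2
7. dequeue(): size=1
8. dequeue(): size=0
9. enqueue(24): size=1
10. dequeue(): size=0
11. enqueue(21): size=1
12. enqueue(16): size=2
13. dequeue(): size=1
14. dequeue(): size=0
15. enqueue(21): size=1
16. enqueue(55): size=2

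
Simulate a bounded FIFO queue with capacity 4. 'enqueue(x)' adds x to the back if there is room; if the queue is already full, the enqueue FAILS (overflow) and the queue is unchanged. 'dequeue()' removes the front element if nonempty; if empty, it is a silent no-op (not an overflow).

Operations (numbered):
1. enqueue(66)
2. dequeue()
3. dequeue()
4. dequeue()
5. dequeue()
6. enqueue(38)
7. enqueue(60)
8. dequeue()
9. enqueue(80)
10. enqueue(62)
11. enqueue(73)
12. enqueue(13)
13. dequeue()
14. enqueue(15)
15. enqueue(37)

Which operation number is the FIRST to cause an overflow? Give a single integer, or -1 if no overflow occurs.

Answer: 12

Derivation:
1. enqueue(66): size=1
2. dequeue(): size=0
3. dequeue(): empty, no-op, size=0
4. dequeue(): empty, no-op, size=0
5. dequeue(): empty, no-op, size=0
6. enqueue(38): size=1
7. enqueue(60): size=2
8. dequeue(): size=1
9. enqueue(80): size=2
10. enqueue(62): size=3
11. enqueue(73): size=4
12. enqueue(13): size=4=cap → OVERFLOW (fail)
13. dequeue(): size=3
14. enqueue(15): size=4
15. enqueue(37): size=4=cap → OVERFLOW (fail)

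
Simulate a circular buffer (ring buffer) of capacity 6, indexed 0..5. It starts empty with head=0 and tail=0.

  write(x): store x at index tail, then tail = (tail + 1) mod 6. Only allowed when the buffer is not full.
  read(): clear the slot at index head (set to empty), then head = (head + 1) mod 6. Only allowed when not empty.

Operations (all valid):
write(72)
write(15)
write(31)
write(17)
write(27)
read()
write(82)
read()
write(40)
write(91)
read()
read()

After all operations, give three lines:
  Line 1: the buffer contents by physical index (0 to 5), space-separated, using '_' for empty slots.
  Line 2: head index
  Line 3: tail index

write(72): buf=[72 _ _ _ _ _], head=0, tail=1, size=1
write(15): buf=[72 15 _ _ _ _], head=0, tail=2, size=2
write(31): buf=[72 15 31 _ _ _], head=0, tail=3, size=3
write(17): buf=[72 15 31 17 _ _], head=0, tail=4, size=4
write(27): buf=[72 15 31 17 27 _], head=0, tail=5, size=5
read(): buf=[_ 15 31 17 27 _], head=1, tail=5, size=4
write(82): buf=[_ 15 31 17 27 82], head=1, tail=0, size=5
read(): buf=[_ _ 31 17 27 82], head=2, tail=0, size=4
write(40): buf=[40 _ 31 17 27 82], head=2, tail=1, size=5
write(91): buf=[40 91 31 17 27 82], head=2, tail=2, size=6
read(): buf=[40 91 _ 17 27 82], head=3, tail=2, size=5
read(): buf=[40 91 _ _ 27 82], head=4, tail=2, size=4

Answer: 40 91 _ _ 27 82
4
2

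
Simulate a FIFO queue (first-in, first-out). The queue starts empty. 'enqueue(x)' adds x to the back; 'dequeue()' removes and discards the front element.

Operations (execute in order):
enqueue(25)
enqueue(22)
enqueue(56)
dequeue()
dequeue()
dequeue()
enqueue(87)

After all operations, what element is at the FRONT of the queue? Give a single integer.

enqueue(25): queue = [25]
enqueue(22): queue = [25, 22]
enqueue(56): queue = [25, 22, 56]
dequeue(): queue = [22, 56]
dequeue(): queue = [56]
dequeue(): queue = []
enqueue(87): queue = [87]

Answer: 87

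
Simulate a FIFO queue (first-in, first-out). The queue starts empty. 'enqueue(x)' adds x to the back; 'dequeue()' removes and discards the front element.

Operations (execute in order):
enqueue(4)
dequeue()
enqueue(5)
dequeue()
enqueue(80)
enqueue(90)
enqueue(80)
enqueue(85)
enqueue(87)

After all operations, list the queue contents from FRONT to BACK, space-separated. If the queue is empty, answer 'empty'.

Answer: 80 90 80 85 87

Derivation:
enqueue(4): [4]
dequeue(): []
enqueue(5): [5]
dequeue(): []
enqueue(80): [80]
enqueue(90): [80, 90]
enqueue(80): [80, 90, 80]
enqueue(85): [80, 90, 80, 85]
enqueue(87): [80, 90, 80, 85, 87]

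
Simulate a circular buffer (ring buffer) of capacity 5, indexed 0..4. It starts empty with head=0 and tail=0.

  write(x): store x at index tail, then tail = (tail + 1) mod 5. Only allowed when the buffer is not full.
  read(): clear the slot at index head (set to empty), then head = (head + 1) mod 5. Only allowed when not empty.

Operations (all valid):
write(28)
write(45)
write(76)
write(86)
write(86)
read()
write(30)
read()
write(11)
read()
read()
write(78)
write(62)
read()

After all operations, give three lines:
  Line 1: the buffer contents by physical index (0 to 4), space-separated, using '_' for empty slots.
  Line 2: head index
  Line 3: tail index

Answer: 30 11 78 62 _
0
4

Derivation:
write(28): buf=[28 _ _ _ _], head=0, tail=1, size=1
write(45): buf=[28 45 _ _ _], head=0, tail=2, size=2
write(76): buf=[28 45 76 _ _], head=0, tail=3, size=3
write(86): buf=[28 45 76 86 _], head=0, tail=4, size=4
write(86): buf=[28 45 76 86 86], head=0, tail=0, size=5
read(): buf=[_ 45 76 86 86], head=1, tail=0, size=4
write(30): buf=[30 45 76 86 86], head=1, tail=1, size=5
read(): buf=[30 _ 76 86 86], head=2, tail=1, size=4
write(11): buf=[30 11 76 86 86], head=2, tail=2, size=5
read(): buf=[30 11 _ 86 86], head=3, tail=2, size=4
read(): buf=[30 11 _ _ 86], head=4, tail=2, size=3
write(78): buf=[30 11 78 _ 86], head=4, tail=3, size=4
write(62): buf=[30 11 78 62 86], head=4, tail=4, size=5
read(): buf=[30 11 78 62 _], head=0, tail=4, size=4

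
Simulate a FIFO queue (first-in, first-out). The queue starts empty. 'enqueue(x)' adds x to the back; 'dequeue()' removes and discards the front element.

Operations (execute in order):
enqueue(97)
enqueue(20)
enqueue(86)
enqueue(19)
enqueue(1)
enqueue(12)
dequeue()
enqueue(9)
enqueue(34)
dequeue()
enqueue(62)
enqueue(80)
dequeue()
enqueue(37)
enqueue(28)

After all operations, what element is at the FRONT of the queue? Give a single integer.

enqueue(97): queue = [97]
enqueue(20): queue = [97, 20]
enqueue(86): queue = [97, 20, 86]
enqueue(19): queue = [97, 20, 86, 19]
enqueue(1): queue = [97, 20, 86, 19, 1]
enqueue(12): queue = [97, 20, 86, 19, 1, 12]
dequeue(): queue = [20, 86, 19, 1, 12]
enqueue(9): queue = [20, 86, 19, 1, 12, 9]
enqueue(34): queue = [20, 86, 19, 1, 12, 9, 34]
dequeue(): queue = [86, 19, 1, 12, 9, 34]
enqueue(62): queue = [86, 19, 1, 12, 9, 34, 62]
enqueue(80): queue = [86, 19, 1, 12, 9, 34, 62, 80]
dequeue(): queue = [19, 1, 12, 9, 34, 62, 80]
enqueue(37): queue = [19, 1, 12, 9, 34, 62, 80, 37]
enqueue(28): queue = [19, 1, 12, 9, 34, 62, 80, 37, 28]

Answer: 19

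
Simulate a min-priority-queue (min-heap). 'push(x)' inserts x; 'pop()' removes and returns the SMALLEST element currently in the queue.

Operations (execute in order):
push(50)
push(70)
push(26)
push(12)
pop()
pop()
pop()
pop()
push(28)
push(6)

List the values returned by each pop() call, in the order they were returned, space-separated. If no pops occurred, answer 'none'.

Answer: 12 26 50 70

Derivation:
push(50): heap contents = [50]
push(70): heap contents = [50, 70]
push(26): heap contents = [26, 50, 70]
push(12): heap contents = [12, 26, 50, 70]
pop() → 12: heap contents = [26, 50, 70]
pop() → 26: heap contents = [50, 70]
pop() → 50: heap contents = [70]
pop() → 70: heap contents = []
push(28): heap contents = [28]
push(6): heap contents = [6, 28]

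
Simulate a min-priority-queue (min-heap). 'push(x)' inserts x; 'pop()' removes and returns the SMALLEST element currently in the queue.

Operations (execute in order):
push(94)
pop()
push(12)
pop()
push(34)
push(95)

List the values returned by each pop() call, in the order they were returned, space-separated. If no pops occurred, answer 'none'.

push(94): heap contents = [94]
pop() → 94: heap contents = []
push(12): heap contents = [12]
pop() → 12: heap contents = []
push(34): heap contents = [34]
push(95): heap contents = [34, 95]

Answer: 94 12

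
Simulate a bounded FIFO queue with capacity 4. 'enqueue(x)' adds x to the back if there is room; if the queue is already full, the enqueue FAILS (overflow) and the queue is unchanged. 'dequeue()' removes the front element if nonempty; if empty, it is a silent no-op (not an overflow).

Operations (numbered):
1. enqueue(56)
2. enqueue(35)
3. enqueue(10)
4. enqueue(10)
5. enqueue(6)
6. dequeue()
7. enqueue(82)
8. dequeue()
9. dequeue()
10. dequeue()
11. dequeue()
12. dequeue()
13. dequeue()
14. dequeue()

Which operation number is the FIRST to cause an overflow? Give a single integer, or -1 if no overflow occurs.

Answer: 5

Derivation:
1. enqueue(56): size=1
2. enqueue(35): size=2
3. enqueue(10): size=3
4. enqueue(10): size=4
5. enqueue(6): size=4=cap → OVERFLOW (fail)
6. dequeue(): size=3
7. enqueue(82): size=4
8. dequeue(): size=3
9. dequeue(): size=2
10. dequeue(): size=1
11. dequeue(): size=0
12. dequeue(): empty, no-op, size=0
13. dequeue(): empty, no-op, size=0
14. dequeue(): empty, no-op, size=0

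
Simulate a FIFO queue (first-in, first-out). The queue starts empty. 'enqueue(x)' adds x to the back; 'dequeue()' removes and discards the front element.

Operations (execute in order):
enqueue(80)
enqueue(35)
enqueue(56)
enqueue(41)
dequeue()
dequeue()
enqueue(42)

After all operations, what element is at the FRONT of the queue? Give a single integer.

enqueue(80): queue = [80]
enqueue(35): queue = [80, 35]
enqueue(56): queue = [80, 35, 56]
enqueue(41): queue = [80, 35, 56, 41]
dequeue(): queue = [35, 56, 41]
dequeue(): queue = [56, 41]
enqueue(42): queue = [56, 41, 42]

Answer: 56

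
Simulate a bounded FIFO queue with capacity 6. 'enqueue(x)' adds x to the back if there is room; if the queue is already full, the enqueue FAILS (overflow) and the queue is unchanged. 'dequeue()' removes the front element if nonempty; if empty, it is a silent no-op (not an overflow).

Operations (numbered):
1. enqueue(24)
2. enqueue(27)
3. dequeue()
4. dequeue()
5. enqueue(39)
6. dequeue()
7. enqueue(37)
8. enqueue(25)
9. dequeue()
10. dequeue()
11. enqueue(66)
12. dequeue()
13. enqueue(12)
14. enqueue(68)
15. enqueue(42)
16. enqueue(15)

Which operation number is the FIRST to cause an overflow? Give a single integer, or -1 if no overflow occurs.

Answer: -1

Derivation:
1. enqueue(24): size=1
2. enqueue(27): size=2
3. dequeue(): size=1
4. dequeue(): size=0
5. enqueue(39): size=1
6. dequeue(): size=0
7. enqueue(37): size=1
8. enqueue(25): size=2
9. dequeue(): size=1
10. dequeue(): size=0
11. enqueue(66): size=1
12. dequeue(): size=0
13. enqueue(12): size=1
14. enqueue(68): size=2
15. enqueue(42): size=3
16. enqueue(15): size=4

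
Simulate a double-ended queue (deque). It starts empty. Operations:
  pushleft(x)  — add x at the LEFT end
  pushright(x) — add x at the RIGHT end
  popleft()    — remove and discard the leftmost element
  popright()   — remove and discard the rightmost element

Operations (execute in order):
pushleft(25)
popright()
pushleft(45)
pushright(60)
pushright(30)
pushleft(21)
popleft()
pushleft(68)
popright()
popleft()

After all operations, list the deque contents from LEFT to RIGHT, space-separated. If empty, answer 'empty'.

pushleft(25): [25]
popright(): []
pushleft(45): [45]
pushright(60): [45, 60]
pushright(30): [45, 60, 30]
pushleft(21): [21, 45, 60, 30]
popleft(): [45, 60, 30]
pushleft(68): [68, 45, 60, 30]
popright(): [68, 45, 60]
popleft(): [45, 60]

Answer: 45 60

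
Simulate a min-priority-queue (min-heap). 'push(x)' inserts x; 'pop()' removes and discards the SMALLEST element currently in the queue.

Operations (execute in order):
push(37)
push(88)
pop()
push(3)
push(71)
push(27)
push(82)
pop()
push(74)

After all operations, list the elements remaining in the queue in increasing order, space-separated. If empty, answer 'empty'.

Answer: 27 71 74 82 88

Derivation:
push(37): heap contents = [37]
push(88): heap contents = [37, 88]
pop() → 37: heap contents = [88]
push(3): heap contents = [3, 88]
push(71): heap contents = [3, 71, 88]
push(27): heap contents = [3, 27, 71, 88]
push(82): heap contents = [3, 27, 71, 82, 88]
pop() → 3: heap contents = [27, 71, 82, 88]
push(74): heap contents = [27, 71, 74, 82, 88]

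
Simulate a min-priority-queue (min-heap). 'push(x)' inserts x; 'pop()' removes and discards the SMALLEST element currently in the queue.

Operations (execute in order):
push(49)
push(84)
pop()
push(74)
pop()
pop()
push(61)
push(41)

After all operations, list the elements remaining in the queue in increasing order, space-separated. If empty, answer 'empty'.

Answer: 41 61

Derivation:
push(49): heap contents = [49]
push(84): heap contents = [49, 84]
pop() → 49: heap contents = [84]
push(74): heap contents = [74, 84]
pop() → 74: heap contents = [84]
pop() → 84: heap contents = []
push(61): heap contents = [61]
push(41): heap contents = [41, 61]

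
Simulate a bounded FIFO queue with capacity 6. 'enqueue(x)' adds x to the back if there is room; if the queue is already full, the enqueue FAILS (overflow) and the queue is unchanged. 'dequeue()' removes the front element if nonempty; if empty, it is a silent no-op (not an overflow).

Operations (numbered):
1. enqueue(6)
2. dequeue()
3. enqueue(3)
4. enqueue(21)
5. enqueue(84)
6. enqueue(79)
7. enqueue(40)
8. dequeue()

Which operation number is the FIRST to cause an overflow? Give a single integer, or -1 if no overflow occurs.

Answer: -1

Derivation:
1. enqueue(6): size=1
2. dequeue(): size=0
3. enqueue(3): size=1
4. enqueue(21): size=2
5. enqueue(84): size=3
6. enqueue(79): size=4
7. enqueue(40): size=5
8. dequeue(): size=4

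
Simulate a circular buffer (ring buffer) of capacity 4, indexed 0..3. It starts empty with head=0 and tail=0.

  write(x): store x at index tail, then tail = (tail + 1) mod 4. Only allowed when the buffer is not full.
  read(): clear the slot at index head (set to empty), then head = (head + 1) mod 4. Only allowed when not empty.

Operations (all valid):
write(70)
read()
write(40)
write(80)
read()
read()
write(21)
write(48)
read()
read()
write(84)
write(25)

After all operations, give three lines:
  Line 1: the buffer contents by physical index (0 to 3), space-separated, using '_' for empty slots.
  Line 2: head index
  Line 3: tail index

write(70): buf=[70 _ _ _], head=0, tail=1, size=1
read(): buf=[_ _ _ _], head=1, tail=1, size=0
write(40): buf=[_ 40 _ _], head=1, tail=2, size=1
write(80): buf=[_ 40 80 _], head=1, tail=3, size=2
read(): buf=[_ _ 80 _], head=2, tail=3, size=1
read(): buf=[_ _ _ _], head=3, tail=3, size=0
write(21): buf=[_ _ _ 21], head=3, tail=0, size=1
write(48): buf=[48 _ _ 21], head=3, tail=1, size=2
read(): buf=[48 _ _ _], head=0, tail=1, size=1
read(): buf=[_ _ _ _], head=1, tail=1, size=0
write(84): buf=[_ 84 _ _], head=1, tail=2, size=1
write(25): buf=[_ 84 25 _], head=1, tail=3, size=2

Answer: _ 84 25 _
1
3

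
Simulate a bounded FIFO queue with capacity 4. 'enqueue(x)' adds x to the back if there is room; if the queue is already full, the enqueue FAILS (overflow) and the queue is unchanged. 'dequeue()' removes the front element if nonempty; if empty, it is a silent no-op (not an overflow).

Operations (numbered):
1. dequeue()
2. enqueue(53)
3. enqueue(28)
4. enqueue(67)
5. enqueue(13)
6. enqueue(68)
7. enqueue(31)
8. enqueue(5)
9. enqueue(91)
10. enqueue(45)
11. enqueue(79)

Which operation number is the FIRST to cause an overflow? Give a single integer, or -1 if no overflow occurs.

1. dequeue(): empty, no-op, size=0
2. enqueue(53): size=1
3. enqueue(28): size=2
4. enqueue(67): size=3
5. enqueue(13): size=4
6. enqueue(68): size=4=cap → OVERFLOW (fail)
7. enqueue(31): size=4=cap → OVERFLOW (fail)
8. enqueue(5): size=4=cap → OVERFLOW (fail)
9. enqueue(91): size=4=cap → OVERFLOW (fail)
10. enqueue(45): size=4=cap → OVERFLOW (fail)
11. enqueue(79): size=4=cap → OVERFLOW (fail)

Answer: 6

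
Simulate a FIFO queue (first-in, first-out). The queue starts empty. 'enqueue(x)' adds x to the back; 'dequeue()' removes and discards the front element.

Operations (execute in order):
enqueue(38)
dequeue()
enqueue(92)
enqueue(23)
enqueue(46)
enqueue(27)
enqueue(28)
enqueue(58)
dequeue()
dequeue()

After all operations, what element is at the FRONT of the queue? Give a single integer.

enqueue(38): queue = [38]
dequeue(): queue = []
enqueue(92): queue = [92]
enqueue(23): queue = [92, 23]
enqueue(46): queue = [92, 23, 46]
enqueue(27): queue = [92, 23, 46, 27]
enqueue(28): queue = [92, 23, 46, 27, 28]
enqueue(58): queue = [92, 23, 46, 27, 28, 58]
dequeue(): queue = [23, 46, 27, 28, 58]
dequeue(): queue = [46, 27, 28, 58]

Answer: 46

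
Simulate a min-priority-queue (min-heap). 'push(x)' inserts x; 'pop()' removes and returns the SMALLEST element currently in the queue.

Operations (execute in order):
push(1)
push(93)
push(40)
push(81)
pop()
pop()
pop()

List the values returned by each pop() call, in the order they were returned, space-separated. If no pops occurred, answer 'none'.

Answer: 1 40 81

Derivation:
push(1): heap contents = [1]
push(93): heap contents = [1, 93]
push(40): heap contents = [1, 40, 93]
push(81): heap contents = [1, 40, 81, 93]
pop() → 1: heap contents = [40, 81, 93]
pop() → 40: heap contents = [81, 93]
pop() → 81: heap contents = [93]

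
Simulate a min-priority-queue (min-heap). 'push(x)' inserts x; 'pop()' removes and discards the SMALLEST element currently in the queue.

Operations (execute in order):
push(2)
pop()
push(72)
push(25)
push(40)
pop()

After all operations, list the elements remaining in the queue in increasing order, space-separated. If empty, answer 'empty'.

Answer: 40 72

Derivation:
push(2): heap contents = [2]
pop() → 2: heap contents = []
push(72): heap contents = [72]
push(25): heap contents = [25, 72]
push(40): heap contents = [25, 40, 72]
pop() → 25: heap contents = [40, 72]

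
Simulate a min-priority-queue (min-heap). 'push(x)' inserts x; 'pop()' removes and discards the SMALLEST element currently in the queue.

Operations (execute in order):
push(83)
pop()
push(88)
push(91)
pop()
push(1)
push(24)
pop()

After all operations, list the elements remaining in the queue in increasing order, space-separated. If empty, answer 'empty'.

Answer: 24 91

Derivation:
push(83): heap contents = [83]
pop() → 83: heap contents = []
push(88): heap contents = [88]
push(91): heap contents = [88, 91]
pop() → 88: heap contents = [91]
push(1): heap contents = [1, 91]
push(24): heap contents = [1, 24, 91]
pop() → 1: heap contents = [24, 91]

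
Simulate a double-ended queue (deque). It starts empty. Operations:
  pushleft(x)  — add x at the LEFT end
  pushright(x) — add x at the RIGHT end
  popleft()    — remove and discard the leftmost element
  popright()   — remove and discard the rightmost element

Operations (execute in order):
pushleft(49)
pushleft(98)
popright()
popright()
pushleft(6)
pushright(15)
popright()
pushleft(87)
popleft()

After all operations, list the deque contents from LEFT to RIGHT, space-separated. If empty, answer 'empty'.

pushleft(49): [49]
pushleft(98): [98, 49]
popright(): [98]
popright(): []
pushleft(6): [6]
pushright(15): [6, 15]
popright(): [6]
pushleft(87): [87, 6]
popleft(): [6]

Answer: 6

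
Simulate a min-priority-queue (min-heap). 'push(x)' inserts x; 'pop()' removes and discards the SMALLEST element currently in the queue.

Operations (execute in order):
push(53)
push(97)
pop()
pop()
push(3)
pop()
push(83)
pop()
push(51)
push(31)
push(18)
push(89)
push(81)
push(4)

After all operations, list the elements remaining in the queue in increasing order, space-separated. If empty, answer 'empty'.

push(53): heap contents = [53]
push(97): heap contents = [53, 97]
pop() → 53: heap contents = [97]
pop() → 97: heap contents = []
push(3): heap contents = [3]
pop() → 3: heap contents = []
push(83): heap contents = [83]
pop() → 83: heap contents = []
push(51): heap contents = [51]
push(31): heap contents = [31, 51]
push(18): heap contents = [18, 31, 51]
push(89): heap contents = [18, 31, 51, 89]
push(81): heap contents = [18, 31, 51, 81, 89]
push(4): heap contents = [4, 18, 31, 51, 81, 89]

Answer: 4 18 31 51 81 89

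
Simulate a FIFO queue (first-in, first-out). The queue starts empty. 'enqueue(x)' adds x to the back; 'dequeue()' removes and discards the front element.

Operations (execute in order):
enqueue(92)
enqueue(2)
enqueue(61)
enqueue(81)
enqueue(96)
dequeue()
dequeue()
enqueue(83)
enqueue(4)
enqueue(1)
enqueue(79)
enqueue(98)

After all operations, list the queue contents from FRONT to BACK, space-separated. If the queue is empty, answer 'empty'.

enqueue(92): [92]
enqueue(2): [92, 2]
enqueue(61): [92, 2, 61]
enqueue(81): [92, 2, 61, 81]
enqueue(96): [92, 2, 61, 81, 96]
dequeue(): [2, 61, 81, 96]
dequeue(): [61, 81, 96]
enqueue(83): [61, 81, 96, 83]
enqueue(4): [61, 81, 96, 83, 4]
enqueue(1): [61, 81, 96, 83, 4, 1]
enqueue(79): [61, 81, 96, 83, 4, 1, 79]
enqueue(98): [61, 81, 96, 83, 4, 1, 79, 98]

Answer: 61 81 96 83 4 1 79 98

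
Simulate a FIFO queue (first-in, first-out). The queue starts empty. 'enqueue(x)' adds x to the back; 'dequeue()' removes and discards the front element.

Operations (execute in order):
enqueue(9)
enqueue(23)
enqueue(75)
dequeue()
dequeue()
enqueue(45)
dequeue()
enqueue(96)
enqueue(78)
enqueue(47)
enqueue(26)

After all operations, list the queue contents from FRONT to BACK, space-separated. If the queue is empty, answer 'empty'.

enqueue(9): [9]
enqueue(23): [9, 23]
enqueue(75): [9, 23, 75]
dequeue(): [23, 75]
dequeue(): [75]
enqueue(45): [75, 45]
dequeue(): [45]
enqueue(96): [45, 96]
enqueue(78): [45, 96, 78]
enqueue(47): [45, 96, 78, 47]
enqueue(26): [45, 96, 78, 47, 26]

Answer: 45 96 78 47 26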